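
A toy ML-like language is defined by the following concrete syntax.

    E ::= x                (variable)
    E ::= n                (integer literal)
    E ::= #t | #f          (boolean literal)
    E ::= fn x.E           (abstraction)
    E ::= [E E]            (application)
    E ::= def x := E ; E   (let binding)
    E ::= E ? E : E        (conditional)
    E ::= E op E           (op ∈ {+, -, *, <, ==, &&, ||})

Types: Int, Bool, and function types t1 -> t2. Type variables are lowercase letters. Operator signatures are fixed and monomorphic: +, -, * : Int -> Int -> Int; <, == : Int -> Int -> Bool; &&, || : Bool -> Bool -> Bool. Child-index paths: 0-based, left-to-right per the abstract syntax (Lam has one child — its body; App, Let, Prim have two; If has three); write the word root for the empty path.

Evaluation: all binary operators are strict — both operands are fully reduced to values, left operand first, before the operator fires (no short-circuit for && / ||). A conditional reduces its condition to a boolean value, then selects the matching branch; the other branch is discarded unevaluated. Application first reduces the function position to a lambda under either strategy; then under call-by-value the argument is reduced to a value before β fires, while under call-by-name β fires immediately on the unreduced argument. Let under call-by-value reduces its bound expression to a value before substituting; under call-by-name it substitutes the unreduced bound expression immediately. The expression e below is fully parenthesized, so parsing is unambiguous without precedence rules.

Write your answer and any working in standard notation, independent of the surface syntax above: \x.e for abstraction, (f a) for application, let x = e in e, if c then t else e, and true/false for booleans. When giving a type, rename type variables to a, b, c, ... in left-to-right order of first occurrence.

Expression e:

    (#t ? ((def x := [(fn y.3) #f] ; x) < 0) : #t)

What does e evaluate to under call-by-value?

Answer: false

Trace:
step 0: (if true then ((let x = ((\y.3) false) in x) < 0) else true)
step 1: [if@root] ((let x = ((\y.3) false) in x) < 0)
step 2: [beta@0.0] ((let x = 3 in x) < 0)
step 3: [let@0] (3 < 0)
step 4: [delta@root] false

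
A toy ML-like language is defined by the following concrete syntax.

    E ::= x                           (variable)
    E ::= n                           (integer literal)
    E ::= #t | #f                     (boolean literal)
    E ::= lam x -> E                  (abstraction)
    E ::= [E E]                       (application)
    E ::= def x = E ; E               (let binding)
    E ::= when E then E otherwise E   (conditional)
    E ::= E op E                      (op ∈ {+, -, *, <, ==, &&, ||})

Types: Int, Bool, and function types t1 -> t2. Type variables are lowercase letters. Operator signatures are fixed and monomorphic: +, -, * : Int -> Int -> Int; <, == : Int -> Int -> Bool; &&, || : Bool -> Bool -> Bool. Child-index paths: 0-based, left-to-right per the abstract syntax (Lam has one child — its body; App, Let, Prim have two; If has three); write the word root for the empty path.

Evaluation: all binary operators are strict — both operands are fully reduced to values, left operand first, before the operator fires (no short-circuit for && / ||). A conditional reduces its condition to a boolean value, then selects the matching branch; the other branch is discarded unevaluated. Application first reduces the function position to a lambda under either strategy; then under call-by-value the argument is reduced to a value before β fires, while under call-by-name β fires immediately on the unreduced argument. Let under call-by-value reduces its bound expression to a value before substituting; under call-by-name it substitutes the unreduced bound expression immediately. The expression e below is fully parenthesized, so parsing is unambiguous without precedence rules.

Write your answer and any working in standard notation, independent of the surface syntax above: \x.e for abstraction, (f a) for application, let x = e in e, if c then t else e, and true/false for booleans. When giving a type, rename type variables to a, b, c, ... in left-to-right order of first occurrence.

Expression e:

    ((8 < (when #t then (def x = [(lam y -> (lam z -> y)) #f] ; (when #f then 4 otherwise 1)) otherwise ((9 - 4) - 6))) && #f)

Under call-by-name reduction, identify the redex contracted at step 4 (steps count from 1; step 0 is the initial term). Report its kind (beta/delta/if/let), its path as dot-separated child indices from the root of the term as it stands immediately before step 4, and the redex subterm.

Answer: delta at 0 : (8 < 1)

Trace:
step 0: ((8 < (if true then (let x = ((\y.(\z.y)) false) in (if false then 4 else 1)) else ((9 - 4) - 6))) && false)
step 1: [if@0.1] ((8 < (let x = ((\y.(\z.y)) false) in (if false then 4 else 1))) && false)
step 2: [let@0.1] ((8 < (if false then 4 else 1)) && false)
step 3: [if@0.1] ((8 < 1) && false)
step 4: [delta@0] (false && false)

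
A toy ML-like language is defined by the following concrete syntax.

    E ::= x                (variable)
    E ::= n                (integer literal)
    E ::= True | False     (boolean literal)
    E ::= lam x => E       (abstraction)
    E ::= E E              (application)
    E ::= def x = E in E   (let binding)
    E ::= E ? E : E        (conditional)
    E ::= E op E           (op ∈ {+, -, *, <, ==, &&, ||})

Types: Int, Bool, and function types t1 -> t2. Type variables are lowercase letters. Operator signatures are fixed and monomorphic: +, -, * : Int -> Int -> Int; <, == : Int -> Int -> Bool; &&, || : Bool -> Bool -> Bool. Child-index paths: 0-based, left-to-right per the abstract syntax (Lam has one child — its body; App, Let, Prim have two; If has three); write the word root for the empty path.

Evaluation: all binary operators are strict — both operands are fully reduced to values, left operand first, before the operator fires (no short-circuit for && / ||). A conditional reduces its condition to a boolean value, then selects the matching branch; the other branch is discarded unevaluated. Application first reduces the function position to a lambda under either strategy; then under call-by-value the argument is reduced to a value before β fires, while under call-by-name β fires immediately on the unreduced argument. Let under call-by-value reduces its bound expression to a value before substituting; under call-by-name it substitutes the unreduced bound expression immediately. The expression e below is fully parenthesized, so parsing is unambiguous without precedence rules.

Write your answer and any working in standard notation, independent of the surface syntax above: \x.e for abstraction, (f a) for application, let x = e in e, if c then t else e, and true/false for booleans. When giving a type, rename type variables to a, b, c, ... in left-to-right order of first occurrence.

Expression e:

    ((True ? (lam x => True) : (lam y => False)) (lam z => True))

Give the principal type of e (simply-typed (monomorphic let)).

Answer: Bool

Derivation:
  unify Bool ~ Bool
\x._ : a -> Bool
\y._ : b -> Bool
  unify a -> Bool ~ b -> Bool
  unify a ~ b
  unify Bool ~ Bool
\z._ : c -> Bool
  unify b -> Bool ~ (c -> Bool) -> d
  unify b ~ c -> Bool
  unify Bool ~ d
_ _ : Bool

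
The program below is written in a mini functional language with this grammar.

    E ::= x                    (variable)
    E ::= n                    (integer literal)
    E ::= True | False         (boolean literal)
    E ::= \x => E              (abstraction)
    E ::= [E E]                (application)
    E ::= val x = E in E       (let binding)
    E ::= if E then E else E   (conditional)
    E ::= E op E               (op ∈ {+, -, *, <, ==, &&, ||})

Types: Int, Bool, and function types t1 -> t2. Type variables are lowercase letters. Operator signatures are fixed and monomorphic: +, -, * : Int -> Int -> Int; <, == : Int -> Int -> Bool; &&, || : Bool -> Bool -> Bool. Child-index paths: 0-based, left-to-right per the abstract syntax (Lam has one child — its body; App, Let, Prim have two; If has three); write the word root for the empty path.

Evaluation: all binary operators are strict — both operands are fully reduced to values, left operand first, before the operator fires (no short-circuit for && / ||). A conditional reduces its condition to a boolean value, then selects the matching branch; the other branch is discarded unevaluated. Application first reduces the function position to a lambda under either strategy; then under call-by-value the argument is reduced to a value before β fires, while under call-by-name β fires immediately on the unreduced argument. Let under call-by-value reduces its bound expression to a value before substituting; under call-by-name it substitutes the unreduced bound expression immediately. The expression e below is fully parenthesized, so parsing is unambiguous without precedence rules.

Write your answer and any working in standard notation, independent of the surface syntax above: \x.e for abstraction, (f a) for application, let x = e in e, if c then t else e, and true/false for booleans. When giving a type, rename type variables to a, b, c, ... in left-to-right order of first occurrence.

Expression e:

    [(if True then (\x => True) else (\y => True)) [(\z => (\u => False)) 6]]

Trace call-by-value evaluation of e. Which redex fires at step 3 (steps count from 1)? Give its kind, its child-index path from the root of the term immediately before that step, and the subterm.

Working:
step 0: ((if true then (\x.true) else (\y.true)) ((\z.(\u.false)) 6))
step 1: [if@0] ((\x.true) ((\z.(\u.false)) 6))
step 2: [beta@1] ((\x.true) (\u.false))
step 3: [beta@root] true

Answer: beta at root : ((\x.true) (\u.false))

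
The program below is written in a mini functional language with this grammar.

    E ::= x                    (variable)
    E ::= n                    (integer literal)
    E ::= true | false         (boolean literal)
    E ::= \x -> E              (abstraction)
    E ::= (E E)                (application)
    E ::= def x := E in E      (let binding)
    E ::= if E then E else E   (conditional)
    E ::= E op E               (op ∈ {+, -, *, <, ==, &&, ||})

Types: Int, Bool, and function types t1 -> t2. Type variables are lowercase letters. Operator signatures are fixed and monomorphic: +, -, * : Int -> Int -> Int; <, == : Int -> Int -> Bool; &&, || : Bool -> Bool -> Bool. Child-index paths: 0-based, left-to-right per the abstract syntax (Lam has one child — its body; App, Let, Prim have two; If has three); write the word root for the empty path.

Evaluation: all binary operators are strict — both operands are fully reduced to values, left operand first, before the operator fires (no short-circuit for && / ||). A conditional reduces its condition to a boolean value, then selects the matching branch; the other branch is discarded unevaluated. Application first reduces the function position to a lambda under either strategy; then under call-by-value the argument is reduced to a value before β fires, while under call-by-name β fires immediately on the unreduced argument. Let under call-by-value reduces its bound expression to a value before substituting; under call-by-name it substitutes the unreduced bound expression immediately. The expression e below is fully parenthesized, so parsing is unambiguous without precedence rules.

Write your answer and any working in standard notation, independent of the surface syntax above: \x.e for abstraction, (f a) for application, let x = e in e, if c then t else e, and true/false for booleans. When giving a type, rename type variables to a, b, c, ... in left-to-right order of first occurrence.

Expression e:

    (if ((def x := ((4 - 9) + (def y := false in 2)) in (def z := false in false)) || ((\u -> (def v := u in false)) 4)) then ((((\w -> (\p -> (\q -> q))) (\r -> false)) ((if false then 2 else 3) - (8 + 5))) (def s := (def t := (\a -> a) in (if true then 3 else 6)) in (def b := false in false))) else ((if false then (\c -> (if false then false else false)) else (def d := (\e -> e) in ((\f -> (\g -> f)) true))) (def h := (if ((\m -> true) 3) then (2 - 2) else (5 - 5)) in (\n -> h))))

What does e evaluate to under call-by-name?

Answer: true

Working:
step 0: (if ((let x = ((4 - 9) + (let y = false in 2)) in (let z = false in false)) || ((\u.(let v = u in false)) 4)) then ((((\w.(\p.(\q.q))) (\r.false)) ((if false then 2 else 3) - (8 + 5))) (let s = (let t = (\a.a) in (if true then 3 else 6)) in (let b = false in false))) else ((if false then (\c.(if false then false else false)) else (let d = (\e.e) in ((\f.(\g.f)) true))) (let h = (if ((\m.true) 3) then (2 - 2) else (5 - 5)) in (\n.h))))
step 1: [let@0.0] (if ((let z = false in false) || ((\u.(let v = u in false)) 4)) then ((((\w.(\p.(\q.q))) (\r.false)) ((if false then 2 else 3) - (8 + 5))) (let s = (let t = (\a.a) in (if true then 3 else 6)) in (let b = false in false))) else ((if false then (\c.(if false then false else false)) else (let d = (\e.e) in ((\f.(\g.f)) true))) (let h = (if ((\m.true) 3) then (2 - 2) else (5 - 5)) in (\n.h))))
step 2: [let@0.0] (if (false || ((\u.(let v = u in false)) 4)) then ((((\w.(\p.(\q.q))) (\r.false)) ((if false then 2 else 3) - (8 + 5))) (let s = (let t = (\a.a) in (if true then 3 else 6)) in (let b = false in false))) else ((if false then (\c.(if false then false else false)) else (let d = (\e.e) in ((\f.(\g.f)) true))) (let h = (if ((\m.true) 3) then (2 - 2) else (5 - 5)) in (\n.h))))
step 3: [beta@0.1] (if (false || (let v = 4 in false)) then ((((\w.(\p.(\q.q))) (\r.false)) ((if false then 2 else 3) - (8 + 5))) (let s = (let t = (\a.a) in (if true then 3 else 6)) in (let b = false in false))) else ((if false then (\c.(if false then false else false)) else (let d = (\e.e) in ((\f.(\g.f)) true))) (let h = (if ((\m.true) 3) then (2 - 2) else (5 - 5)) in (\n.h))))
step 4: [let@0.1] (if (false || false) then ((((\w.(\p.(\q.q))) (\r.false)) ((if false then 2 else 3) - (8 + 5))) (let s = (let t = (\a.a) in (if true then 3 else 6)) in (let b = false in false))) else ((if false then (\c.(if false then false else false)) else (let d = (\e.e) in ((\f.(\g.f)) true))) (let h = (if ((\m.true) 3) then (2 - 2) else (5 - 5)) in (\n.h))))
step 5: [delta@0] (if false then ((((\w.(\p.(\q.q))) (\r.false)) ((if false then 2 else 3) - (8 + 5))) (let s = (let t = (\a.a) in (if true then 3 else 6)) in (let b = false in false))) else ((if false then (\c.(if false then false else false)) else (let d = (\e.e) in ((\f.(\g.f)) true))) (let h = (if ((\m.true) 3) then (2 - 2) else (5 - 5)) in (\n.h))))
step 6: [if@root] ((if false then (\c.(if false then false else false)) else (let d = (\e.e) in ((\f.(\g.f)) true))) (let h = (if ((\m.true) 3) then (2 - 2) else (5 - 5)) in (\n.h)))
step 7: [if@0] ((let d = (\e.e) in ((\f.(\g.f)) true)) (let h = (if ((\m.true) 3) then (2 - 2) else (5 - 5)) in (\n.h)))
step 8: [let@0] (((\f.(\g.f)) true) (let h = (if ((\m.true) 3) then (2 - 2) else (5 - 5)) in (\n.h)))
step 9: [beta@0] ((\g.true) (let h = (if ((\m.true) 3) then (2 - 2) else (5 - 5)) in (\n.h)))
step 10: [beta@root] true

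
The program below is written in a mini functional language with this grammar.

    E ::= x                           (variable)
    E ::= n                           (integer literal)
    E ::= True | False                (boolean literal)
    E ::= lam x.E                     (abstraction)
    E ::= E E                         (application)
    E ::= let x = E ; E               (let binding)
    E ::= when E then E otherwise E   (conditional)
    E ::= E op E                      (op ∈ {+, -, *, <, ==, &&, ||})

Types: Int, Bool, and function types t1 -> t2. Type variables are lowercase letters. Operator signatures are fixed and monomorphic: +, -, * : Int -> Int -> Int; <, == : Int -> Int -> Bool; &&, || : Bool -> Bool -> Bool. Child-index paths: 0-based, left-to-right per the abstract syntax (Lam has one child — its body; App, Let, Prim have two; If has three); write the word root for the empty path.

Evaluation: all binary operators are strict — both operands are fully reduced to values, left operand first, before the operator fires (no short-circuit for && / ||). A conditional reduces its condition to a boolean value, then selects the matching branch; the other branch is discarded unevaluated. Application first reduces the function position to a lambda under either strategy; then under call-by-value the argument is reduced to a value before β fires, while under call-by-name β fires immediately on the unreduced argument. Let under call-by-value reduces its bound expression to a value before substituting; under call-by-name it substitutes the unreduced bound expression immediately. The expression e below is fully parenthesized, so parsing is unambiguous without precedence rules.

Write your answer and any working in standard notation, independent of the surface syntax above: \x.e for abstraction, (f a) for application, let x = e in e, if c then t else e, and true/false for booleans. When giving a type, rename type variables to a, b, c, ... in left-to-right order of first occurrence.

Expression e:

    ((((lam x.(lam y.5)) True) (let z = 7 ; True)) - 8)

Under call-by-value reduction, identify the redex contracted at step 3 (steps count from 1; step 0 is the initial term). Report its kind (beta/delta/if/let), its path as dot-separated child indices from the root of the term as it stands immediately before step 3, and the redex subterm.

Answer: beta at 0 : ((\y.5) true)

Derivation:
step 0: ((((\x.(\y.5)) true) (let z = 7 in true)) - 8)
step 1: [beta@0.0] (((\y.5) (let z = 7 in true)) - 8)
step 2: [let@0.1] (((\y.5) true) - 8)
step 3: [beta@0] (5 - 8)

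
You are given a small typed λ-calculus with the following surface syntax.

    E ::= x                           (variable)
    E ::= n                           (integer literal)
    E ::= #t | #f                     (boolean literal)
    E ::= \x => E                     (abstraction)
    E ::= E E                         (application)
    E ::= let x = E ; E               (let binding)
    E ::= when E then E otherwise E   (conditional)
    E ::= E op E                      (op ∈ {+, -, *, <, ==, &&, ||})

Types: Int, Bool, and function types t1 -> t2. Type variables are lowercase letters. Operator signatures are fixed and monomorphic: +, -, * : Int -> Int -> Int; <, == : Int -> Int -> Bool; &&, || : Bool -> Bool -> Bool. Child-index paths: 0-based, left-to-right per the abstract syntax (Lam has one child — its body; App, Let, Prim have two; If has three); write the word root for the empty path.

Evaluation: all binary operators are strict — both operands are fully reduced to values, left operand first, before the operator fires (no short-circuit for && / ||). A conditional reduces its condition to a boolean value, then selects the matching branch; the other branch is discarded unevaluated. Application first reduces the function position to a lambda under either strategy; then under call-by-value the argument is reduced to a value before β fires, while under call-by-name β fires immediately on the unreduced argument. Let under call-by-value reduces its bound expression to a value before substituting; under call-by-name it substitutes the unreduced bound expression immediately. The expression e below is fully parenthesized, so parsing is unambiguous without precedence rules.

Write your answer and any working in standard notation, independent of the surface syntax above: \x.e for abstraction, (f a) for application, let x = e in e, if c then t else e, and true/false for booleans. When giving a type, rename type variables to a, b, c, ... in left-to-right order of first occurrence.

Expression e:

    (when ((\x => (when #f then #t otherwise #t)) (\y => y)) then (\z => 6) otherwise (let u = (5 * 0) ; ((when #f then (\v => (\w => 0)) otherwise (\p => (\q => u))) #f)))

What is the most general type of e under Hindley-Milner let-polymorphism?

Answer: a -> Int

Derivation:
  unify Bool ~ Bool
  unify Bool ~ Bool
\x._ : a -> Bool
y : b
\y._ : b -> b
  unify a -> Bool ~ (b -> b) -> c
  unify a ~ b -> b
  unify Bool ~ c
_ _ : Bool
  unify Bool ~ Bool
\z._ : d -> Int
  unify Int ~ Int
  unify Int ~ Int
let u : Int
  unify Bool ~ Bool
\w._ : f -> Int
\v._ : e -> f -> Int
u : Int
\q._ : h -> Int
\p._ : g -> h -> Int
  unify e -> f -> Int ~ g -> h -> Int
  unify e ~ g
  unify f -> Int ~ h -> Int
  unify f ~ h
  unify Int ~ Int
  unify g -> h -> Int ~ Bool -> i
  unify g ~ Bool
  unify h -> Int ~ i
_ _ : h -> Int
  unify d -> Int ~ h -> Int
  unify d ~ h
  unify Int ~ Int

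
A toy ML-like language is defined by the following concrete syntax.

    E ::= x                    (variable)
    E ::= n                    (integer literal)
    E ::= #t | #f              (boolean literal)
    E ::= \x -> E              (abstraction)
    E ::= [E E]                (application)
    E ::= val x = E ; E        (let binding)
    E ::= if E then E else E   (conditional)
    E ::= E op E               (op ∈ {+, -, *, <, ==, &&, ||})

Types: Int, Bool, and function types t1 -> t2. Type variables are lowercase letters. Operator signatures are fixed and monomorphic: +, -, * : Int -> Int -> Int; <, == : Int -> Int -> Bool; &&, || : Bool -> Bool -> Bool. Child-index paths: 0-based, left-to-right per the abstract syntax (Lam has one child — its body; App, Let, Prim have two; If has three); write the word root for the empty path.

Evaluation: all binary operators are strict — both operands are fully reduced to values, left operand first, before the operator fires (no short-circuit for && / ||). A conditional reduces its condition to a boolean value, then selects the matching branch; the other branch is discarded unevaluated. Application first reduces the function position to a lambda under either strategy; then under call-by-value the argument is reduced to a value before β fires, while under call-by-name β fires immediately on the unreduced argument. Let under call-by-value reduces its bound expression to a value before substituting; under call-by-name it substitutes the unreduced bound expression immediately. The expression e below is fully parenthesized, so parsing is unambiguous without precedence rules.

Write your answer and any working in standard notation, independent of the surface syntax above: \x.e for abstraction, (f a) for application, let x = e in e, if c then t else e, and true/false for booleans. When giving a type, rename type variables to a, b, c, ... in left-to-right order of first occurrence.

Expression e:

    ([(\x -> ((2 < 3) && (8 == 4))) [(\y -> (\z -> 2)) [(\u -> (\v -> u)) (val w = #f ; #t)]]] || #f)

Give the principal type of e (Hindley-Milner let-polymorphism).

Answer: Bool

Derivation:
  unify Int ~ Int
  unify Int ~ Int
  unify Bool ~ Bool
  unify Int ~ Int
  unify Int ~ Int
  unify Bool ~ Bool
\x._ : a -> Bool
\z._ : c -> Int
\y._ : b -> c -> Int
u : d
\v._ : e -> d
\u._ : d -> e -> d
let w : Bool
  unify d -> e -> d ~ Bool -> f
  unify d ~ Bool
  unify e -> Bool ~ f
_ _ : e -> Bool
  unify b -> c -> Int ~ (e -> Bool) -> g
  unify b ~ e -> Bool
  unify c -> Int ~ g
_ _ : c -> Int
  unify a -> Bool ~ (c -> Int) -> h
  unify a ~ c -> Int
  unify Bool ~ h
_ _ : Bool
  unify Bool ~ Bool
  unify Bool ~ Bool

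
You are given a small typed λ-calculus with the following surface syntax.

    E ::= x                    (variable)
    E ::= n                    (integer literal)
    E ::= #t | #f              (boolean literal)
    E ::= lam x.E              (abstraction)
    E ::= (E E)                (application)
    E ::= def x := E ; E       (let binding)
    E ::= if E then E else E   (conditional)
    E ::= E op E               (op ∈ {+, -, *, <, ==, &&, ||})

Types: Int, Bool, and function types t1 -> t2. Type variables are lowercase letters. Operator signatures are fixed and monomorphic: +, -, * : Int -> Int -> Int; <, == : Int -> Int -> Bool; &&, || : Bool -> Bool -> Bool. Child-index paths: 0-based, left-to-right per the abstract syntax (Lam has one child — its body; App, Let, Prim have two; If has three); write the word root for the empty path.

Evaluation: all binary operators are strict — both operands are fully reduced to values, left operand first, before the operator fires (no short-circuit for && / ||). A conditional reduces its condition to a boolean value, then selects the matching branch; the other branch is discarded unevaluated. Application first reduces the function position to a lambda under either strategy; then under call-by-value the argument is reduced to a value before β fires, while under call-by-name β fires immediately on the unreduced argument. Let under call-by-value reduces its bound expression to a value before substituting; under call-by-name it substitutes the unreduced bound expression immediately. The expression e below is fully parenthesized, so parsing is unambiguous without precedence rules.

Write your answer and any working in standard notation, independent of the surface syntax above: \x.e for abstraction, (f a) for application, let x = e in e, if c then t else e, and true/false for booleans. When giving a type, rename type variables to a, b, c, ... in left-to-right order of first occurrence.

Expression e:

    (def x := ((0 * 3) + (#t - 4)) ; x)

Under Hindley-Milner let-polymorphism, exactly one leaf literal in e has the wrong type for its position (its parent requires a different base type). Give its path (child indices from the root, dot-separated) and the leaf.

Working:
  unify Int ~ Int
  unify Int ~ Int
  unify Int ~ Int
  unify Bool ~ Int
  FAIL: mismatch Bool ~ Int

Answer: 0.1.0 : true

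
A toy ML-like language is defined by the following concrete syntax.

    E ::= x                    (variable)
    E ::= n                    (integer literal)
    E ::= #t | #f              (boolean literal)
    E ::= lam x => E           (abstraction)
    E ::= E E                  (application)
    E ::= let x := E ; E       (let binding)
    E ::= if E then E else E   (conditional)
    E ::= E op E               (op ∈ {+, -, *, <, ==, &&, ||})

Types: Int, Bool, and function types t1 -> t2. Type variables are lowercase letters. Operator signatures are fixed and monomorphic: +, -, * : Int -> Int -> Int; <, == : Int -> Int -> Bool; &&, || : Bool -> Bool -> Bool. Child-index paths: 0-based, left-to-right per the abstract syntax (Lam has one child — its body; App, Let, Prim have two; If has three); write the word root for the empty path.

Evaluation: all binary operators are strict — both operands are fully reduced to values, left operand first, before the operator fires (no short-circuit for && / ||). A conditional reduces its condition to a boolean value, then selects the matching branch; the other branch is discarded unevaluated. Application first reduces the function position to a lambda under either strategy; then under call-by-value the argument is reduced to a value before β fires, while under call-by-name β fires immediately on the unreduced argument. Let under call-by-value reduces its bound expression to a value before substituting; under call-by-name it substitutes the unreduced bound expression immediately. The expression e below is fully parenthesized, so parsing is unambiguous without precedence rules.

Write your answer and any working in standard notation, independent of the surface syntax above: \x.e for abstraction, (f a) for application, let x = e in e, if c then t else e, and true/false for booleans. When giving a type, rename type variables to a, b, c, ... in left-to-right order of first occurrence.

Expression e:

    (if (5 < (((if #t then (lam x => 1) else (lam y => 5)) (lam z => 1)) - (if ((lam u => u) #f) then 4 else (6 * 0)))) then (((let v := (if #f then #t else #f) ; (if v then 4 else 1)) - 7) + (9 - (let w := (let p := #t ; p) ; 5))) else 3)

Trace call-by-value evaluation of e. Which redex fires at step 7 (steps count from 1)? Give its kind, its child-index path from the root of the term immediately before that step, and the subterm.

Trace:
step 0: (if (5 < (((if true then (\x.1) else (\y.5)) (\z.1)) - (if ((\u.u) false) then 4 else (6 * 0)))) then (((let v = (if false then true else false) in (if v then 4 else 1)) - 7) + (9 - (let w = (let p = true in p) in 5))) else 3)
step 1: [if@0.1.0.0] (if (5 < (((\x.1) (\z.1)) - (if ((\u.u) false) then 4 else (6 * 0)))) then (((let v = (if false then true else false) in (if v then 4 else 1)) - 7) + (9 - (let w = (let p = true in p) in 5))) else 3)
step 2: [beta@0.1.0] (if (5 < (1 - (if ((\u.u) false) then 4 else (6 * 0)))) then (((let v = (if false then true else false) in (if v then 4 else 1)) - 7) + (9 - (let w = (let p = true in p) in 5))) else 3)
step 3: [beta@0.1.1.0] (if (5 < (1 - (if false then 4 else (6 * 0)))) then (((let v = (if false then true else false) in (if v then 4 else 1)) - 7) + (9 - (let w = (let p = true in p) in 5))) else 3)
step 4: [if@0.1.1] (if (5 < (1 - (6 * 0))) then (((let v = (if false then true else false) in (if v then 4 else 1)) - 7) + (9 - (let w = (let p = true in p) in 5))) else 3)
step 5: [delta@0.1.1] (if (5 < (1 - 0)) then (((let v = (if false then true else false) in (if v then 4 else 1)) - 7) + (9 - (let w = (let p = true in p) in 5))) else 3)
step 6: [delta@0.1] (if (5 < 1) then (((let v = (if false then true else false) in (if v then 4 else 1)) - 7) + (9 - (let w = (let p = true in p) in 5))) else 3)
step 7: [delta@0] (if false then (((let v = (if false then true else false) in (if v then 4 else 1)) - 7) + (9 - (let w = (let p = true in p) in 5))) else 3)

Answer: delta at 0 : (5 < 1)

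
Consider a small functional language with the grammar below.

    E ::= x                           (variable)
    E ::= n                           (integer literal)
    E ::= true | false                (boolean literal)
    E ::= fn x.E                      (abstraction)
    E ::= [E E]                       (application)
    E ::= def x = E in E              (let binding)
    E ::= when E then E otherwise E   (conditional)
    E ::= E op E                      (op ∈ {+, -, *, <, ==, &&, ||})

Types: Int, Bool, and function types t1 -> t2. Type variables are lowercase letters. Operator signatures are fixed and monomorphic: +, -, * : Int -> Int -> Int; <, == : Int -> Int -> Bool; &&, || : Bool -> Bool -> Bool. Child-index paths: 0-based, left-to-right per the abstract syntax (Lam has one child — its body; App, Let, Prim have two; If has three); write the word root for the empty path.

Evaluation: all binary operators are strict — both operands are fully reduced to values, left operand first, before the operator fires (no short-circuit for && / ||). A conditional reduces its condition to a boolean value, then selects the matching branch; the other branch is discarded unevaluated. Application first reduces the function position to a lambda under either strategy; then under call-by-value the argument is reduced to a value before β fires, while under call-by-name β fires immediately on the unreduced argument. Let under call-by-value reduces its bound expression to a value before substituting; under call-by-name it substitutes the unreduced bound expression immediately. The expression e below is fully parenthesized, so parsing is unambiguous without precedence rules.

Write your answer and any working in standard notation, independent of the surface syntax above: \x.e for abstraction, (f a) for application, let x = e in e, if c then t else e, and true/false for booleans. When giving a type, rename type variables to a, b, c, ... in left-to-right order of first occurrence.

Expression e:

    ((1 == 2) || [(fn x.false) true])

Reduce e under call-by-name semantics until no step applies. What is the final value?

Working:
step 0: ((1 == 2) || ((\x.false) true))
step 1: [delta@0] (false || ((\x.false) true))
step 2: [beta@1] (false || false)
step 3: [delta@root] false

Answer: false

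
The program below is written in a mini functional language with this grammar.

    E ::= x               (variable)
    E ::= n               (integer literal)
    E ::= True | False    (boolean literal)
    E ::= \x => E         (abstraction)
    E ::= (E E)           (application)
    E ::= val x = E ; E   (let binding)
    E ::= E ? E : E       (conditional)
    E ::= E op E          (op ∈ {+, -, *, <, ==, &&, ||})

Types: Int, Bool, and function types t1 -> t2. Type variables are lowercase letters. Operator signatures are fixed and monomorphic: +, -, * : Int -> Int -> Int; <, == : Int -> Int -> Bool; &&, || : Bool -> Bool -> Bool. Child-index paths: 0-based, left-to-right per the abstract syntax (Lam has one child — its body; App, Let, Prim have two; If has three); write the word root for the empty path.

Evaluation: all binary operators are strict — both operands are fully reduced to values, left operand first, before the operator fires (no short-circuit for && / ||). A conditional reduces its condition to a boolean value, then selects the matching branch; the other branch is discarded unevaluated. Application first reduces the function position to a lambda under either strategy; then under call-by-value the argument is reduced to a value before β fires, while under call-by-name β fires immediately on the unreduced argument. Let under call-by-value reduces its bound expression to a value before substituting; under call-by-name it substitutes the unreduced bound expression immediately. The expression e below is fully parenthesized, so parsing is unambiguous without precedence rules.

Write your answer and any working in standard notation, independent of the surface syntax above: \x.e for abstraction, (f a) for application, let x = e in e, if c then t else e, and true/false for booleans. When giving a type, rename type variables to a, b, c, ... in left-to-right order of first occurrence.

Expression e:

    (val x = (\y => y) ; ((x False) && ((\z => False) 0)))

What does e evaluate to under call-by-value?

Answer: false

Trace:
step 0: (let x = (\y.y) in ((x false) && ((\z.false) 0)))
step 1: [let@root] (((\y.y) false) && ((\z.false) 0))
step 2: [beta@0] (false && ((\z.false) 0))
step 3: [beta@1] (false && false)
step 4: [delta@root] false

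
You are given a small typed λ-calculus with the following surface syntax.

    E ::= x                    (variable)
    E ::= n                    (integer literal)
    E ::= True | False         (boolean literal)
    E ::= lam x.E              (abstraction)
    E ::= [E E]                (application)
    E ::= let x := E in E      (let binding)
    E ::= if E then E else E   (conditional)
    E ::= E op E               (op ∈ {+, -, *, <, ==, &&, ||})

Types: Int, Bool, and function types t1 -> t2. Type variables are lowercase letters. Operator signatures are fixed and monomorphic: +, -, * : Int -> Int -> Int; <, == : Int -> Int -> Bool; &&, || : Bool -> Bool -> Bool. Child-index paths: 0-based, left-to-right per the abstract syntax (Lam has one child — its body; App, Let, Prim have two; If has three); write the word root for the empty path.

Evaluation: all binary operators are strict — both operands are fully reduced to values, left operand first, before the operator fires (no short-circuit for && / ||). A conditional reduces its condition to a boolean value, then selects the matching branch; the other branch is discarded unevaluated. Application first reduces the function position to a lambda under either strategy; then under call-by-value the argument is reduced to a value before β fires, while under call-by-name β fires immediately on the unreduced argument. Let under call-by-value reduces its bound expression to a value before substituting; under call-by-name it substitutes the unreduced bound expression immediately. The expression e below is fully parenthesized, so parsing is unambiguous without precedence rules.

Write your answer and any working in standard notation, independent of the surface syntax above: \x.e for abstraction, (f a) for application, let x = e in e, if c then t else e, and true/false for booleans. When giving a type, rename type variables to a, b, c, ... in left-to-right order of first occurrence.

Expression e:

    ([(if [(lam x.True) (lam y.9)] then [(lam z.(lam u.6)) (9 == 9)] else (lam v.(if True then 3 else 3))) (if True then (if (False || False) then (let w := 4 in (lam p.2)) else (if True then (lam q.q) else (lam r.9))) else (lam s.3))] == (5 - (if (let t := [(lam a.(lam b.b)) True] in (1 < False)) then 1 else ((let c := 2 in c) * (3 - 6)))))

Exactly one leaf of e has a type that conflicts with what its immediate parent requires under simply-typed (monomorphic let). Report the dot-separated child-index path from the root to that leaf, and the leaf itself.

Answer: 1.1.0.1.1 : false

Trace:
\x._ : a -> Bool
\y._ : b -> Int
  unify a -> Bool ~ (b -> Int) -> c
  unify a ~ b -> Int
  unify Bool ~ c
_ _ : Bool
  unify Bool ~ Bool
\u._ : e -> Int
\z._ : d -> e -> Int
  unify Int ~ Int
  unify Int ~ Int
  unify d -> e -> Int ~ Bool -> f
  unify d ~ Bool
  unify e -> Int ~ f
_ _ : e -> Int
  unify Bool ~ Bool
  unify Int ~ Int
\v._ : g -> Int
  unify e -> Int ~ g -> Int
  unify e ~ g
  unify Int ~ Int
  unify Bool ~ Bool
  unify Bool ~ Bool
  unify Bool ~ Bool
  unify Bool ~ Bool
let w : Int
\p._ : h -> Int
  unify Bool ~ Bool
q : i
\q._ : i -> i
\r._ : j -> Int
  unify i -> i ~ j -> Int
  unify i ~ j
  unify j ~ Int
  unify h -> Int ~ Int -> Int
  unify h ~ Int
  unify Int ~ Int
\s._ : k -> Int
  unify Int -> Int ~ k -> Int
  unify Int ~ k
  unify Int ~ Int
  unify g -> Int ~ (Int -> Int) -> l
  unify g ~ Int -> Int
  unify Int ~ l
_ _ : Int
  unify Int ~ Int
  unify Int ~ Int
b : n
\b._ : n -> n
\a._ : m -> n -> n
  unify m -> n -> n ~ Bool -> o
  unify m ~ Bool
  unify n -> n ~ o
_ _ : n -> n
let t : n -> n
  unify Int ~ Int
  unify Bool ~ Int
  FAIL: mismatch Bool ~ Int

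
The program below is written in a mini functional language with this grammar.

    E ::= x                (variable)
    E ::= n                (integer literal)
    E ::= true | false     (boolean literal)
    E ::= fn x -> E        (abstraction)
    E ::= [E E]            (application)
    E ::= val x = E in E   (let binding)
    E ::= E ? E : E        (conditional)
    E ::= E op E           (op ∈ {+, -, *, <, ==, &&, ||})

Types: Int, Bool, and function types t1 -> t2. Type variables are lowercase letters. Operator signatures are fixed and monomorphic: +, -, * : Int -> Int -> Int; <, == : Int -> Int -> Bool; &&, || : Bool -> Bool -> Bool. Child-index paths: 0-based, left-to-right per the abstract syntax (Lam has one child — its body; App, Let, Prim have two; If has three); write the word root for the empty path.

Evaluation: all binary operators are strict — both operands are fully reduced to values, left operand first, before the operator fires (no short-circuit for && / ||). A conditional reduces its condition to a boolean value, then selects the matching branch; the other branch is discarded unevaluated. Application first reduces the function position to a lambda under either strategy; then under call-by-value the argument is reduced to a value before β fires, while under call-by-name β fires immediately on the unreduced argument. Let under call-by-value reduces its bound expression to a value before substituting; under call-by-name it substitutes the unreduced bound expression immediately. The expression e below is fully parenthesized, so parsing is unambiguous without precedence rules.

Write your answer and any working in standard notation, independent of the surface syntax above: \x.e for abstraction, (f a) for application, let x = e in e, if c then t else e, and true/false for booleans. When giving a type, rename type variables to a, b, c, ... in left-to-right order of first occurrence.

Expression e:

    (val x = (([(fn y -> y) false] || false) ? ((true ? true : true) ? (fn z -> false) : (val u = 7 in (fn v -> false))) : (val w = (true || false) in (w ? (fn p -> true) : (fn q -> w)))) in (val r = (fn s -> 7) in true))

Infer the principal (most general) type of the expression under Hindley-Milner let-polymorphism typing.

Answer: Bool

Working:
y : a
\y._ : a -> a
  unify a -> a ~ Bool -> b
  unify a ~ Bool
  unify Bool ~ b
_ _ : Bool
  unify Bool ~ Bool
  unify Bool ~ Bool
  unify Bool ~ Bool
  unify Bool ~ Bool
  unify Bool ~ Bool
  unify Bool ~ Bool
\z._ : c -> Bool
let u : Int
\v._ : d -> Bool
  unify c -> Bool ~ d -> Bool
  unify c ~ d
  unify Bool ~ Bool
  unify Bool ~ Bool
  unify Bool ~ Bool
let w : Bool
w : Bool
  unify Bool ~ Bool
\p._ : e -> Bool
w : Bool
\q._ : f -> Bool
  unify e -> Bool ~ f -> Bool
  unify e ~ f
  unify Bool ~ Bool
  unify d -> Bool ~ f -> Bool
  unify d ~ f
  unify Bool ~ Bool
let x : forall. f -> Bool
\s._ : g -> Int
let r : forall. g -> Int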